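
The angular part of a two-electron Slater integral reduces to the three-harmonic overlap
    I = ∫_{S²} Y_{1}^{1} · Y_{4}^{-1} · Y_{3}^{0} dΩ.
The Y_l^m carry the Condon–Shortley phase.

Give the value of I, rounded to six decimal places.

-0.194664

Checks pass: Σm=0; 8 even; l₃=3∈[3,5].
(2·1+1)(2·4+1)(2·3+1) = 189
Δ: 2! 0! 6! / 9! → 1/252
sum: t=1:−1/36 = -1/36
3j²(1 4 3; 0 0 0) = Δ·Π!·Σ² = 4/63  (sign +1)
sum: t=0:+1/72 = 1/72
3j²(1 4 3; 1 -1 0) = Δ·Π!·Σ² = 5/126  (sign -1)
combine: 4πI² = 189·4/63·5/126 = 10/21
take √, sign -1: I = -0.19466390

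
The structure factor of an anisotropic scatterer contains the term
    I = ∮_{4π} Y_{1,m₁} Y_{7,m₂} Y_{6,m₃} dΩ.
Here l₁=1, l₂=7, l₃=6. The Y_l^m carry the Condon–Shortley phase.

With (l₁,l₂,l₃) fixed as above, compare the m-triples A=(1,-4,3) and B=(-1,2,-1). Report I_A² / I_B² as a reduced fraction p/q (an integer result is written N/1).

55/36

Same 1,7,6: normalisation and zero-m 3j drop out of the ratio.
A: Δ: 2! 0! 12! / 15! → 1/1365; sum: t=0:+1/4354560 = 1/4354560; 3j²(1 7 6; 1 -4 3) = Δ·Π!·Σ² = 11/273  (sign -1)
B: Δ: 2! 0! 12! / 15! → 1/1365; sum: t=2:+1/1209600 = 1/1209600; 3j²(1 7 6; -1 2 -1) = Δ·Π!·Σ² = 12/455  (sign -1)
I_A²/I_B² = (11/273)/(12/455) = 55/36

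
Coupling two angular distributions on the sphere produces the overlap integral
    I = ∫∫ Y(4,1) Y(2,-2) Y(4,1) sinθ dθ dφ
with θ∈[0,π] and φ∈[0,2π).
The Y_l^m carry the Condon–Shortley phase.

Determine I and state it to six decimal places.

0.200662

Checks pass: Σm=0; 10 even; l₃=4∈[2,6].
(2·4+1)(2·2+1)(2·4+1) = 405
Δ: 2! 6! 2! / 11! → 1/13860
sum: t=0:+1/192 t=1:−1/36 t=2:+1/192 = -5/288
3j²(4 2 4; 0 0 0) = Δ·Π!·Σ² = 20/693  (sign -1)
sum: t=0:+1/144 = 1/144
3j²(4 2 4; 1 -2 1) = Δ·Π!·Σ² = 10/231  (sign -1)
combine: 4πI² = 405·20/693·10/231 = 3000/5929
take √, sign +1: I = 0.20066192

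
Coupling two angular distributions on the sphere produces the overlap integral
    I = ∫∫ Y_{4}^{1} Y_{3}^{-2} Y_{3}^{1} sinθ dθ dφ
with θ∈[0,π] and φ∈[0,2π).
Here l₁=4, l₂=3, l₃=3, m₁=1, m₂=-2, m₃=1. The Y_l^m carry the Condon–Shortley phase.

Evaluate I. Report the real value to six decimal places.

Checks pass: Σm=0; 10 even; l₃=3∈[1,7].
(2·4+1)(2·3+1)(2·3+1) = 441
Δ: 4! 4! 2! / 11! → 1/34650
sum: t=1:−1/72 t=2:+1/16 t=3:−1/72 = 5/144
3j²(4 3 3; 0 0 0) = Δ·Π!·Σ² = 2/77  (sign -1)
sum: t=0:+1/144 t=1:−1/48 = -1/72
3j²(4 3 3; 1 -2 1) = Δ·Π!·Σ² = 16/693  (sign -1)
combine: 4πI² = 441·2/77·16/693 = 32/121
take √, sign +1: I = 0.14506992

0.145070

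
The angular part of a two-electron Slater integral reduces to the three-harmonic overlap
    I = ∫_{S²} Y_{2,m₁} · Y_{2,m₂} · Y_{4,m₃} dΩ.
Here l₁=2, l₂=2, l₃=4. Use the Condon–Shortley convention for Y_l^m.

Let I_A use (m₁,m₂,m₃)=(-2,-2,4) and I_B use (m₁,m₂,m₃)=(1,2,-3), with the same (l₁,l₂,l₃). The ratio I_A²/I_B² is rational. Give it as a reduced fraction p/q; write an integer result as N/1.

2/1

Same 2,2,4: normalisation and zero-m 3j drop out of the ratio.
A: Δ: 0! 4! 4! / 9! → 1/630; sum: t=0:+1/576 = 1/576; 3j²(2 2 4; -2 -2 4) = Δ·Π!·Σ² = 1/9  (sign +1)
B: Δ: 0! 4! 4! / 9! → 1/630; sum: t=0:+1/144 = 1/144; 3j²(2 2 4; 1 2 -3) = Δ·Π!·Σ² = 1/18  (sign -1)
I_A²/I_B² = (1/9)/(1/18) = 2/1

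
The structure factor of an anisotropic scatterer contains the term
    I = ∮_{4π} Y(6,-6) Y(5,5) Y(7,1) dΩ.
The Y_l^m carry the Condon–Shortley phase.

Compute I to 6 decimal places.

-0.030399

Rules hold: Σm=0, L=18 even, 1≤7≤11.
N = 13·11·15 = 2145
Δ = 4!·8!·6!/19! = 1/174594420
Racah Σ t=0..4: t=0:+1/4147200 t=1:−1/207360 t=2:+1/82944 t=3:−1/207360 t=4:+1/4147200 = 1/345600
⇒ 3j(6 5 7; 0 0 0)² = 420/46189, sgn -1
Racah Σ t=4..4: t=4:+1/696729600 = 1/696729600
⇒ 3j(6 5 7; -6 5 1)² = 5/8398, sgn +1
4πI² = N·(3j₀)²·(3jₘ)² = 15750/1356277
I = -1·√(0.0116127/4π) = -0.03039913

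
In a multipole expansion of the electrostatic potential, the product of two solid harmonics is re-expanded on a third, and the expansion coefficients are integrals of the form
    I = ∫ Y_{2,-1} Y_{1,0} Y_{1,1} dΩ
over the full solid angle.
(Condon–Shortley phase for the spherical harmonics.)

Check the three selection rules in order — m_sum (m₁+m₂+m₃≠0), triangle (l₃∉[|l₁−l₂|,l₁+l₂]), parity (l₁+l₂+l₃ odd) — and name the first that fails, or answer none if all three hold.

none

Σmᵢ = 0  ✓
l₃∈[|l₁−l₂|,l₁+l₂]=[1,3], have l₃=1  ✓
Σlᵢ = 4 ⇒ even  ✓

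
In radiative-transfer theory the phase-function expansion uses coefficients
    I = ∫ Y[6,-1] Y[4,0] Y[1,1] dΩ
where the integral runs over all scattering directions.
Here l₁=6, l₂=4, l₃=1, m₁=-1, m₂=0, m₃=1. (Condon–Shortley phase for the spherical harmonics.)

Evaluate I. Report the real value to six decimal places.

0.000000

l₃=1 ∉ [2,10] — triangle fails ⇒ I = 0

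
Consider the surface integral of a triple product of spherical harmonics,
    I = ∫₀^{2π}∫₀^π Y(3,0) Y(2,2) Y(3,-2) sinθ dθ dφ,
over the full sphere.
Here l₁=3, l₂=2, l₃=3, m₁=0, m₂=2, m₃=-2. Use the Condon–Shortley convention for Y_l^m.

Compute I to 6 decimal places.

Rules hold: Σm=0, L=8 even, 1≤3≤5.
N = 7·5·7 = 245
Δ = 2!·4!·2!/9! = 1/3780
Racah Σ t=0..2: t=0:+1/24 t=1:−1/4 t=2:+1/24 = -1/6
⇒ 3j(3 2 3; 0 0 0)² = 4/105, sgn +1
Racah Σ t=2..2: t=2:+1/24 = 1/24
⇒ 3j(3 2 3; 0 2 -2)² = 1/21, sgn -1
4πI² = N·(3j₀)²·(3jₘ)² = 4/9
I = -1·√(0.444444/4π) = -0.18806319

-0.188063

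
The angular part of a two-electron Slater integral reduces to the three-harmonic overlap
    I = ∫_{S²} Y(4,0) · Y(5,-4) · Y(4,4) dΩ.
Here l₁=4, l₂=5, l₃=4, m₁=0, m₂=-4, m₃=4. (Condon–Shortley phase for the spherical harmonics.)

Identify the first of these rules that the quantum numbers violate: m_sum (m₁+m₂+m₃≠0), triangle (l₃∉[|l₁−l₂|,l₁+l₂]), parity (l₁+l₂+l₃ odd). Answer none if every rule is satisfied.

Σmᵢ = 0  ✓
l₃∈[|l₁−l₂|,l₁+l₂]=[1,9], have l₃=4  ✓
Σlᵢ = 13 ⇒ odd  ✗

parity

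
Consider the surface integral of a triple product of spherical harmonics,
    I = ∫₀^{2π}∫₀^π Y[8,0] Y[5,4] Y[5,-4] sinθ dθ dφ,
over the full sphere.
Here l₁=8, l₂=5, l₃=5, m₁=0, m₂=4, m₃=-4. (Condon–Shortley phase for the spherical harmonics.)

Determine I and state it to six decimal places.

-0.060108

Checks pass: Σm=0; 18 even; l₃=5∈[3,13].
(2·8+1)(2·5+1)(2·5+1) = 2057
Δ: 8! 8! 2! / 19! → 1/37413090
sum: t=3:−1/1036800 t=4:+1/331776 t=5:−1/1036800 = 1/921600
3j²(8 5 5; 0 0 0) = Δ·Π!·Σ² = 490/46189  (sign -1)
sum: t=7:−1/50803200 t=8:+1/1625702400 = -31/1625702400
3j²(8 5 5; 0 4 -4) = Δ·Π!·Σ² = 961/461890  (sign +1)
combine: 4πI² = 2057·490/46189·961/461890 = 47089/1037153
take √, sign -1: I = -0.06010815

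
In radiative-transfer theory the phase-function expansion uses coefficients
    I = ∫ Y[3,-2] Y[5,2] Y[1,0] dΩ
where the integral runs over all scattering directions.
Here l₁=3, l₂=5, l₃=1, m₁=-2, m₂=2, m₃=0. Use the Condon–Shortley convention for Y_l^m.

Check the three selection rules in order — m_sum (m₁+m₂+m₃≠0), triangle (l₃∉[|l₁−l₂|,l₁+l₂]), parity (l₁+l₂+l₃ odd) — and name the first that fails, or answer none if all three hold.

triangle

m₁+m₂+m₃ = -2 + 2 + 0 = 0  ✓
triangle: |3−5|=2 ≤ l₃=1 ≤ 3+5=8  ✗
parity: l₁+l₂+l₃ = 9 is odd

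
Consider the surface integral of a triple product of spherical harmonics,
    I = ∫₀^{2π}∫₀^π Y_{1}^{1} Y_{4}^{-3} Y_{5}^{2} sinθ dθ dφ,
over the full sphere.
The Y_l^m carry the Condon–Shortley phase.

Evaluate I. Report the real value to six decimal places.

0.085055

m-sum 0 ✓  L=10 even ✓  3≤5≤5 ✓
Π(2lᵢ+1) = 3×9×11 = 297
triangle coeff Δ(1,4,5) = 1/495
Σ_t [0,0]: t=0:+1/576 = 1/576
(3j)²=5/99 [(1 4 5; 0 0 0)], sign=-1
Σ_t [0,0]: t=0:+1/10080 = 1/10080
(3j)²=1/165 [(1 4 5; 1 -3 2)], sign=-1
⇒ 4πI² = 1/11
I = (+1)√(1/11/(4π)) = 0.08505478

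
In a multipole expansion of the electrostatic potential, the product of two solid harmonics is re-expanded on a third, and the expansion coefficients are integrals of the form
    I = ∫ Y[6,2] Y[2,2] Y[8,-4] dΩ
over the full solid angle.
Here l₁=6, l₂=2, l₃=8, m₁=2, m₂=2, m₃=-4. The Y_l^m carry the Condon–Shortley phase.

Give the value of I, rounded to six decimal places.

Checks pass: Σm=0; 16 even; l₃=8∈[4,8].
(2·6+1)(2·2+1)(2·8+1) = 1105
Δ: 0! 12! 4! / 17! → 1/30940
sum: t=0:+1/2073600 = 1/2073600
3j²(6 2 8; 0 0 0) = Δ·Π!·Σ² = 28/1105  (sign +1)
sum: t=0:+1/23224320 = 1/23224320
3j²(6 2 8; 2 2 -4) = Δ·Π!·Σ² = 99/6188  (sign +1)
combine: 4πI² = 1105·28/1105·99/6188 = 99/221
take √, sign +1: I = 0.18880632

0.188806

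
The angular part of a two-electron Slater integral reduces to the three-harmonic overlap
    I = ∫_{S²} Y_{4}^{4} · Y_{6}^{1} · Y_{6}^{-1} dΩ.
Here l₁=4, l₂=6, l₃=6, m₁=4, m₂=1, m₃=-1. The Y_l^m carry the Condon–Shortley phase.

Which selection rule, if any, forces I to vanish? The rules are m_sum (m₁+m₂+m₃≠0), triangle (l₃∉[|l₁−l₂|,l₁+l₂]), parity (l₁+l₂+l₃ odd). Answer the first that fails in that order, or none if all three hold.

m₁+m₂+m₃ = 4 + 1 − 1 = 4  ✗
triangle: |4−6|=2 ≤ l₃=6 ≤ 4+6=10
parity: l₁+l₂+l₃ = 16 is even

m_sum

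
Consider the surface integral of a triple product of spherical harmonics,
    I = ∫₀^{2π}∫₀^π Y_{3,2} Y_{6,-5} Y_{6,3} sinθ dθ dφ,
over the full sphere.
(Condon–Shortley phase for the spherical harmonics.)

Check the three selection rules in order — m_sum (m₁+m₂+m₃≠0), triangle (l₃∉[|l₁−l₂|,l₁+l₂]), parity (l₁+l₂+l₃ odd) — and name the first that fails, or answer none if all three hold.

parity

m₁+m₂+m₃ = 2 − 5 + 3 = 0  ✓
triangle: |3−6|=3 ≤ l₃=6 ≤ 3+6=9  ✓
parity: l₁+l₂+l₃ = 15 is odd  ✗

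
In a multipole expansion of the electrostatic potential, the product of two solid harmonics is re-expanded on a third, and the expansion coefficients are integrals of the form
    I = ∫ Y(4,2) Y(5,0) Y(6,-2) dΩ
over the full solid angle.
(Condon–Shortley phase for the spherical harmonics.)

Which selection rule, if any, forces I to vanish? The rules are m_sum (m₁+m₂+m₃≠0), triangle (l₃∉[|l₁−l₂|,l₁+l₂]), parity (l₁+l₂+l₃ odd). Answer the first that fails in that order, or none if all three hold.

parity

azimuthal sum: 2 + 0 − 2 = 0  ✓
1 ≤ 6 ≤ 9 (triangle on l)  ✓
L = 4 + 5 + 6 = 15 (odd)  ✗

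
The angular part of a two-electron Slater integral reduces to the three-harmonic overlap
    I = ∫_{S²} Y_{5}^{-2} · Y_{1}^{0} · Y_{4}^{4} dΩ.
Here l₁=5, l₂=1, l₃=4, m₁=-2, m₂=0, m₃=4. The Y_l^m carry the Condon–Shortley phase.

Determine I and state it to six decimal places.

0.000000

Σmᵢ = 2 ≠ 0, so the φ-integral vanishes; I = 0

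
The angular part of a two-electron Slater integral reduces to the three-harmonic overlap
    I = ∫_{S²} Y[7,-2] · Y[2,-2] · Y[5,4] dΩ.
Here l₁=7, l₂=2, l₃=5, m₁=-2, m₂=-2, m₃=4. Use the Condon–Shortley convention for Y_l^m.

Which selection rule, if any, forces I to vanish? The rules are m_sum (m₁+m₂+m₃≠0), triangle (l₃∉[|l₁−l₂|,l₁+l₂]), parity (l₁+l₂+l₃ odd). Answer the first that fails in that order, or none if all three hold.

m₁+m₂+m₃ = -2 − 2 + 4 = 0  ✓
triangle: |7−2|=5 ≤ l₃=5 ≤ 7+2=9  ✓
parity: l₁+l₂+l₃ = 14 is even  ✓

none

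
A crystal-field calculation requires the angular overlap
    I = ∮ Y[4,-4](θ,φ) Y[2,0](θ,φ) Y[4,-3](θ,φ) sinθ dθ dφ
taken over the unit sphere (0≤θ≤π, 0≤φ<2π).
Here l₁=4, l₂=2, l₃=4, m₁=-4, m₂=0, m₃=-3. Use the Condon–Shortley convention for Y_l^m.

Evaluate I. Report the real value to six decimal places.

m-sum = -4 + 0 − 3 = -7 ≠ 0 ⇒ I = 0

0.000000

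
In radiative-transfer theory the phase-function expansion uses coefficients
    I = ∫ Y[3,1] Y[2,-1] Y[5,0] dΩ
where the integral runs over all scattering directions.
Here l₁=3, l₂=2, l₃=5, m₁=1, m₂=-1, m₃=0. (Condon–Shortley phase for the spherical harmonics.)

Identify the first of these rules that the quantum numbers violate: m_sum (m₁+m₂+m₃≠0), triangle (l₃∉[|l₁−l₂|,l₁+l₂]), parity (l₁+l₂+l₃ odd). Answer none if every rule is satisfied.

azimuthal sum: 1 − 1 + 0 = 0  ✓
1 ≤ 5 ≤ 5 (triangle on l)  ✓
L = 3 + 2 + 5 = 10 (even)  ✓

none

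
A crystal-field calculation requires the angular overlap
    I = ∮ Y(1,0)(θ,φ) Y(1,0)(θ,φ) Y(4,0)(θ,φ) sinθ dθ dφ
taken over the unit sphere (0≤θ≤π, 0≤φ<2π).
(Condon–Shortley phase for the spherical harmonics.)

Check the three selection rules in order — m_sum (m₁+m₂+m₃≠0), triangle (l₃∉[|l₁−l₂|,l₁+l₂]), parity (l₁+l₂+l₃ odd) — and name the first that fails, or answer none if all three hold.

Σmᵢ = 0  ✓
l₃∈[|l₁−l₂|,l₁+l₂]=[0,2], have l₃=4  ✗
Σlᵢ = 6 ⇒ even

triangle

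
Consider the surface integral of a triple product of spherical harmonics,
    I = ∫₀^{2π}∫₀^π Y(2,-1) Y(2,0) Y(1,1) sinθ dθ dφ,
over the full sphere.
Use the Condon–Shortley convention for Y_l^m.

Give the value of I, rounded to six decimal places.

0.000000

l₁+l₂+l₃=5 is odd: 3j(l;000)=0 ⇒ I=0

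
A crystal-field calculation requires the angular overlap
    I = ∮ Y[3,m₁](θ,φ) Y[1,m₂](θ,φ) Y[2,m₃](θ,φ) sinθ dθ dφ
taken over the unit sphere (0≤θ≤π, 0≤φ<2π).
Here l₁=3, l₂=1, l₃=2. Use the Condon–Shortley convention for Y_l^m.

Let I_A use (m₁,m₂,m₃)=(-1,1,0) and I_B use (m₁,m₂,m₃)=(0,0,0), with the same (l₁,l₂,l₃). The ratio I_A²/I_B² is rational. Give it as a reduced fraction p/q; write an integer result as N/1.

Shared (l₁,l₂,l₃)=(3,1,2): N and (l;000)² cancel in I_A²/I_B².
A: Δ = 2!·4!·0!/7! = 1/105; Racah Σ t=2..2: t=2:+1/8 = 1/8; ⇒ 3j(3 1 2; -1 1 0)² = 2/35, sgn +1
B: Δ = 2!·4!·0!/7! = 1/105; Racah Σ t=1..1: t=1:−1/4 = -1/4; ⇒ 3j(3 1 2; 0 0 0)² = 3/35, sgn -1
I_A²/I_B² = (2/35)/(3/35) = 2/3

2/3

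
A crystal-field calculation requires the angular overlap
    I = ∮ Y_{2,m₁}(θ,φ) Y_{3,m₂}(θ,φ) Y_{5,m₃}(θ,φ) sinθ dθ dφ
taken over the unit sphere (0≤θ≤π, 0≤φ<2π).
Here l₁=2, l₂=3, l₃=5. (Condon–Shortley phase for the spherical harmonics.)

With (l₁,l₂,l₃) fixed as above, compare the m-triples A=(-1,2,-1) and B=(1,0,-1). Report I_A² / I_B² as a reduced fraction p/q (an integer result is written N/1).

3/10

Same 2,3,5: normalisation and zero-m 3j drop out of the ratio.
A: Δ: 0! 4! 6! / 11! → 1/2310; sum: t=0:+1/720 = 1/720; 3j²(2 3 5; -1 2 -1) = Δ·Π!·Σ² = 4/385  (sign +1)
B: Δ: 0! 4! 6! / 11! → 1/2310; sum: t=0:+1/216 = 1/216; 3j²(2 3 5; 1 0 -1) = Δ·Π!·Σ² = 8/231  (sign +1)
I_A²/I_B² = (4/385)/(8/231) = 3/10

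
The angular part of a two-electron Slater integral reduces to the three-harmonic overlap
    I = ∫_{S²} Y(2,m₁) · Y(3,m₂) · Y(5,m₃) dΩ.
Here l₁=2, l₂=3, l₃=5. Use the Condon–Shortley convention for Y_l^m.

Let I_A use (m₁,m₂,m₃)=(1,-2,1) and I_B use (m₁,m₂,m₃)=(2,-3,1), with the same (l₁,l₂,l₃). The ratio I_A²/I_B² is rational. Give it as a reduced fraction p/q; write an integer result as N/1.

Shared (l₁,l₂,l₃)=(2,3,5): N and (l;000)² cancel in I_A²/I_B².
A: Δ = 0!·4!·6!/11! = 1/2310; Racah Σ t=0..0: t=0:+1/720 = 1/720; ⇒ 3j(2 3 5; 1 -2 1)² = 4/385, sgn +1
B: Δ = 0!·4!·6!/11! = 1/2310; Racah Σ t=0..0: t=0:+1/17280 = 1/17280; ⇒ 3j(2 3 5; 2 -3 1)² = 1/2310, sgn +1
I_A²/I_B² = (4/385)/(1/2310) = 24/1

24/1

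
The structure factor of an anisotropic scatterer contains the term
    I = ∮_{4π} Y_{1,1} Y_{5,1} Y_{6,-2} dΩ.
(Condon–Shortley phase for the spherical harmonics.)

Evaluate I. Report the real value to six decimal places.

Checks pass: Σm=0; 12 even; l₃=6∈[4,6].
(2·1+1)(2·5+1)(2·6+1) = 429
Δ: 0! 2! 10! / 13! → 1/858
sum: t=0:+1/14400 = 1/14400
3j²(1 5 6; 0 0 0) = Δ·Π!·Σ² = 6/143  (sign +1)
sum: t=0:+1/34560 = 1/34560
3j²(1 5 6; 1 1 -2) = Δ·Π!·Σ² = 14/429  (sign +1)
combine: 4πI² = 429·6/143·14/429 = 84/143
take √, sign +1: I = 0.21620548

0.216205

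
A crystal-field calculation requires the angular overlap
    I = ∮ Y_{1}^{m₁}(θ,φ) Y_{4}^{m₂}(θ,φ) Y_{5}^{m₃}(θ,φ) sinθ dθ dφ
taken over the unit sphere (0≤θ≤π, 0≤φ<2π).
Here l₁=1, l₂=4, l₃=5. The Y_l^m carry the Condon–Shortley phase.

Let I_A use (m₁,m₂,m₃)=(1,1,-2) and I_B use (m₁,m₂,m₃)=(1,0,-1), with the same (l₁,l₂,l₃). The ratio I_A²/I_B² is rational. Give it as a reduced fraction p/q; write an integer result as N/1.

Shared (l₁,l₂,l₃)=(1,4,5): N and (l;000)² cancel in I_A²/I_B².
A: Δ = 0!·2!·8!/11! = 1/495; Racah Σ t=0..0: t=0:+1/1440 = 1/1440; ⇒ 3j(1 4 5; 1 1 -2)² = 7/165, sgn -1
B: Δ = 0!·2!·8!/11! = 1/495; Racah Σ t=0..0: t=0:+1/1152 = 1/1152; ⇒ 3j(1 4 5; 1 0 -1)² = 1/33, sgn +1
I_A²/I_B² = (7/165)/(1/33) = 7/5

7/5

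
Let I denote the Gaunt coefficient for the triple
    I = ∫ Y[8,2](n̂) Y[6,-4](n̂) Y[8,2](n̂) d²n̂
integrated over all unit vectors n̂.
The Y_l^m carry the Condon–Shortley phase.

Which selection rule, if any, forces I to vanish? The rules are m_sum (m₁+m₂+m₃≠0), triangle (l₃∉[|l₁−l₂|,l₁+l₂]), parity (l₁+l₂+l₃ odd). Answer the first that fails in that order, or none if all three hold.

none

azimuthal sum: 2 − 4 + 2 = 0  ✓
2 ≤ 8 ≤ 14 (triangle on l)  ✓
L = 8 + 6 + 8 = 22 (even)  ✓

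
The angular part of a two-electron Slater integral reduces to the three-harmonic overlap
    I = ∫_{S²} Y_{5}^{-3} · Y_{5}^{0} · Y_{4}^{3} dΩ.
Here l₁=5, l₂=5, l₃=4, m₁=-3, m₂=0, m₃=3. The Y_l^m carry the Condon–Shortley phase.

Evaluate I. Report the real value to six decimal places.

Rules hold: Σm=0, L=14 even, 0≤4≤10.
N = 11·11·9 = 1089
Δ = 6!·4!·4!/15! = 1/3153150
Racah Σ t=1..5: t=1:−1/69120 t=2:+1/1728 t=3:−1/576 t=4:+1/1728 t=5:−1/69120 = -7/11520
⇒ 3j(5 5 4; 0 0 0)² = 2/143, sgn -1
Racah Σ t=4..5: t=4:+1/6912 t=5:−1/17280 = 1/11520
⇒ 3j(5 5 4; -3 0 3)² = 2/143, sgn -1
4πI² = N·(3j₀)²·(3jₘ)² = 36/169
I = +1·√(0.213018/4π) = 0.13019760

0.130198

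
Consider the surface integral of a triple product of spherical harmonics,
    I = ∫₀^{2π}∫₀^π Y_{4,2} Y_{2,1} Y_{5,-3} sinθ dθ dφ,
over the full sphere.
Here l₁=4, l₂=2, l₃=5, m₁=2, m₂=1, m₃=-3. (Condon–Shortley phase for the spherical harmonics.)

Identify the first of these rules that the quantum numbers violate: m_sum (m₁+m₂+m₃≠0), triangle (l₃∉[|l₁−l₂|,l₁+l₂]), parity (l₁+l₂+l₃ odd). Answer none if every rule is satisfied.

parity

m₁+m₂+m₃ = 2 + 1 − 3 = 0  ✓
triangle: |4−2|=2 ≤ l₃=5 ≤ 4+2=6  ✓
parity: l₁+l₂+l₃ = 11 is odd  ✗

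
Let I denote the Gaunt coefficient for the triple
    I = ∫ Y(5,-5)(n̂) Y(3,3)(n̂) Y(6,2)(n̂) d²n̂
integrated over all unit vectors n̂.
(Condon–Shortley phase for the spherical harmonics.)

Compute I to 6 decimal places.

Checks pass: Σm=0; 14 even; l₃=6∈[2,8].
(2·5+1)(2·3+1)(2·6+1) = 1001
Δ: 2! 8! 4! / 15! → 1/675675
sum: t=0:+1/8640 t=1:−1/2304 t=2:+1/8640 = -7/34560
3j²(5 3 6; 0 0 0) = Δ·Π!·Σ² = 7/429  (sign -1)
sum: t=2:+1/1935360 = 1/1935360
3j²(5 3 6; -5 3 2) = Δ·Π!·Σ² = 1/1001  (sign +1)
combine: 4πI² = 1001·7/429·1/1001 = 7/429
take √, sign -1: I = -0.03603425

-0.036034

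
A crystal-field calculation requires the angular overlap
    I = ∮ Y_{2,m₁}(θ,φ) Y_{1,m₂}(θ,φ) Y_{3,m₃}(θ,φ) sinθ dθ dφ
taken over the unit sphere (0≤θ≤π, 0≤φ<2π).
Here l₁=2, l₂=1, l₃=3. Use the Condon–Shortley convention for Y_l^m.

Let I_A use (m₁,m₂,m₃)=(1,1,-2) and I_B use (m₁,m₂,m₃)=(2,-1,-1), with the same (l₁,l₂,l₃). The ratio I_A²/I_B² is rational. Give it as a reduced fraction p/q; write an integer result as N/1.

Same 2,1,3: normalisation and zero-m 3j drop out of the ratio.
A: Δ: 0! 4! 2! / 7! → 1/105; sum: t=0:+1/12 = 1/12; 3j²(2 1 3; 1 1 -2) = Δ·Π!·Σ² = 2/21  (sign -1)
B: Δ: 0! 4! 2! / 7! → 1/105; sum: t=0:+1/48 = 1/48; 3j²(2 1 3; 2 -1 -1) = Δ·Π!·Σ² = 1/105  (sign +1)
I_A²/I_B² = (2/21)/(1/105) = 10/1

10/1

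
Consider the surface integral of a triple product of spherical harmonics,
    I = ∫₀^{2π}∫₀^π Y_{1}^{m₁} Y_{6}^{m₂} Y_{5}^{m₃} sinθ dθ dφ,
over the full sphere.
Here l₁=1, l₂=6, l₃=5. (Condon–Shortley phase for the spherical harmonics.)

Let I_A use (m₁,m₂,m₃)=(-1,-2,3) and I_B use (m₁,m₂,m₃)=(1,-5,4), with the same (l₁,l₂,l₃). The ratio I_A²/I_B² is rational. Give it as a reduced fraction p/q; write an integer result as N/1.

6/55

l's match ⇒ only the (l;m) 3-j factors differ between A and B.
A: triangle coeff Δ(1,6,5) = 1/858; Σ_t [2,2]: t=2:+1/161280 = 1/161280; (3j)²=1/143 [(1 6 5; -1 -2 3)], sign=+1
B: triangle coeff Δ(1,6,5) = 1/858; Σ_t [0,0]: t=0:+1/725760 = 1/725760; (3j)²=5/78 [(1 6 5; 1 -5 4)], sign=-1
I_A²/I_B² = (1/143)/(5/78) = 6/55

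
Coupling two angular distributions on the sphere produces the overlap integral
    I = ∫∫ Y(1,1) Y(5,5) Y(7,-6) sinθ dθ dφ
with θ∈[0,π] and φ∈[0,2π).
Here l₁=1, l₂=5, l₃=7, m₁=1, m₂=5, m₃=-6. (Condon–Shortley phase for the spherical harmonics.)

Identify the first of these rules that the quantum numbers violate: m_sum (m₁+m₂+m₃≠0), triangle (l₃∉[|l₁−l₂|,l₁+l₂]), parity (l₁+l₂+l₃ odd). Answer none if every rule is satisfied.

m₁+m₂+m₃ = 1 + 5 − 6 = 0  ✓
triangle: |1−5|=4 ≤ l₃=7 ≤ 1+5=6  ✗
parity: l₁+l₂+l₃ = 13 is odd

triangle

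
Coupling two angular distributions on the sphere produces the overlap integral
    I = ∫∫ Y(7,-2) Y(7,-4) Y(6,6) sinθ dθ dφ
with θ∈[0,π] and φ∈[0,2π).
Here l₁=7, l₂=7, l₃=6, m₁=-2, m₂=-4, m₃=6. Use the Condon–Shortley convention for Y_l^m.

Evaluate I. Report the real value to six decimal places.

Checks pass: Σm=0; 20 even; l₃=6∈[0,14].
(2·7+1)(2·7+1)(2·6+1) = 2925
Δ: 8! 6! 6! / 21! → 1/2444321880
sum: t=1:−1/2612736000 t=2:+1/20736000 t=3:−1/1658880 t=4:+1/746496 t=5:−1/1658880 t=6:+1/20736000 t=7:−1/2612736000 = 1/4354560
3j²(7 7 6; 0 0 0) = Δ·Π!·Σ² = 1000/138567  (sign +1)
sum: t=3:−1/373248000 = -1/373248000
3j²(7 7 6; -2 -4 6) = Δ·Π!·Σ² = 308/20995  (sign -1)
combine: 4πI² = 2925·1000/138567·308/20995 = 420000/1356277
take √, sign -1: I = -0.15698043

-0.156980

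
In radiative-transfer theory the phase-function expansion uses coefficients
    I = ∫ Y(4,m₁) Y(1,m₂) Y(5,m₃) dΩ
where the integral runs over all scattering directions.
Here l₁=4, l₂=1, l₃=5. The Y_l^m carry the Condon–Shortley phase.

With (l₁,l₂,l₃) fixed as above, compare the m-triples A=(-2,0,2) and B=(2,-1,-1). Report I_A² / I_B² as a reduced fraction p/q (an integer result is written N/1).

l's match ⇒ only the (l;m) 3-j factors differ between A and B.
A: triangle coeff Δ(4,1,5) = 1/495; Σ_t [0,0]: t=0:+1/1440 = 1/1440; (3j)²=7/165 [(4 1 5; -2 0 2)], sign=-1
B: triangle coeff Δ(4,1,5) = 1/495; Σ_t [0,0]: t=0:+1/2880 = 1/2880; (3j)²=2/165 [(4 1 5; 2 -1 -1)], sign=+1
I_A²/I_B² = (7/165)/(2/165) = 7/2

7/2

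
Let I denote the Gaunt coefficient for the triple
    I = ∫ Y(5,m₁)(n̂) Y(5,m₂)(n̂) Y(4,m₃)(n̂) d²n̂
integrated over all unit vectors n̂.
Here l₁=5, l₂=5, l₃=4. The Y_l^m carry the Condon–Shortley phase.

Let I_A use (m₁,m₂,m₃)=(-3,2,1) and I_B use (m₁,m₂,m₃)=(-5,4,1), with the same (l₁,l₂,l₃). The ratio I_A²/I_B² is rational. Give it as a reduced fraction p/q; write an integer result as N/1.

5/12

Same 5,5,4: normalisation and zero-m 3j drop out of the ratio.
A: Δ: 6! 4! 4! / 15! → 1/3153150; sum: t=4:+1/6912 t=5:−1/2880 t=6:+1/17280 = -1/6912; 3j²(5 5 4; -3 2 1) = Δ·Π!·Σ² = 5/429  (sign +1)
B: Δ: 6! 4! 4! / 15! → 1/3153150; sum: t=6:+1/103680 = 1/103680; 3j²(5 5 4; -5 4 1) = Δ·Π!·Σ² = 4/143  (sign -1)
I_A²/I_B² = (5/429)/(4/143) = 5/12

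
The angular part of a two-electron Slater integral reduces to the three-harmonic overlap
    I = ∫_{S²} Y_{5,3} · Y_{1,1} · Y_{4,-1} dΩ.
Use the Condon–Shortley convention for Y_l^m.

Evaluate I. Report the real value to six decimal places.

0.000000

m-sum = 3 + 1 − 1 = 3 ≠ 0 ⇒ I = 0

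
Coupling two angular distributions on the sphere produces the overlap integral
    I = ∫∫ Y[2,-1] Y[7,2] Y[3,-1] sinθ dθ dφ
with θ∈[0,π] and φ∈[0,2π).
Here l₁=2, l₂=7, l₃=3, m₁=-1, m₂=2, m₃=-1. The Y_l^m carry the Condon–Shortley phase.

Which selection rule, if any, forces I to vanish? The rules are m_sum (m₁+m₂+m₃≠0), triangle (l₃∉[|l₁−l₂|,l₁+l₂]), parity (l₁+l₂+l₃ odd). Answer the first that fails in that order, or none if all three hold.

triangle

Σmᵢ = 0  ✓
l₃∈[|l₁−l₂|,l₁+l₂]=[5,9], have l₃=3  ✗
Σlᵢ = 12 ⇒ even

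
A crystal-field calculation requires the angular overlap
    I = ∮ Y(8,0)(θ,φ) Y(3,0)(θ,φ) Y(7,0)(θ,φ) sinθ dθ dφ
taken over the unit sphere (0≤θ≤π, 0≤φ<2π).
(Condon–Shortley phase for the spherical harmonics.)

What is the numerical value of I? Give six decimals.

0.143054

m-sum 0 ✓  L=18 even ✓  5≤7≤11 ✓
Π(2lᵢ+1) = 17×7×15 = 1785
triangle coeff Δ(8,3,7) = 1/5290740
Σ_t [1,3]: t=1:−1/7257600 t=2:+1/2073600 t=3:−1/7257600 = 1/4838400
(3j)²=252/20995 [(8 3 7; 0 0 0)], sign=-1
(m-triple is (0,0,0) — same symbol as above.)
⇒ 4πI² = 1333584/5185765
I = (+1)√(1333584/5185765/(4π)) = 0.14305362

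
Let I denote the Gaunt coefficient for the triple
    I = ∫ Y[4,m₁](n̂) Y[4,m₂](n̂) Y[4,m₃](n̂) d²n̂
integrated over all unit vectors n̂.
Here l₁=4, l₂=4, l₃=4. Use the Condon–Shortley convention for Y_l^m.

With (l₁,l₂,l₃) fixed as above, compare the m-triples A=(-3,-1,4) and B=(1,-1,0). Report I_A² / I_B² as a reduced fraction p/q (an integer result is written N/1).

l's match ⇒ only the (l;m) 3-j factors differ between A and B.
A: triangle coeff Δ(4,4,4) = 1/450450; Σ_t [3,3]: t=3:−1/3456 = -1/3456; (3j)²=35/1287 [(4 4 4; -3 -1 4)], sign=-1
B: triangle coeff Δ(4,4,4) = 1/450450; Σ_t [0,3]: t=0:+1/864 t=1:−1/96 t=2:+1/144 t=3:−1/3456 = -1/384; (3j)²=9/2002 [(4 4 4; 1 -1 0)], sign=-1
I_A²/I_B² = (35/1287)/(9/2002) = 490/81

490/81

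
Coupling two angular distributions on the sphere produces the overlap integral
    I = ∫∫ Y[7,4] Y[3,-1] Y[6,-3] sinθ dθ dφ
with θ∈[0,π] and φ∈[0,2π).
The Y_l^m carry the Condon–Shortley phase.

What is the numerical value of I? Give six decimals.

0.140186

m-sum 0 ✓  L=16 even ✓  4≤6≤10 ✓
Π(2lᵢ+1) = 15×7×13 = 1365
triangle coeff Δ(7,3,6) = 1/2042040
Σ_t [1,3]: t=1:−1/207360 t=2:+1/57600 t=3:−1/207360 = 1/129600
(3j)²=168/12155 [(7 3 6; 0 0 0)], sign=+1
Σ_t [0,2]: t=0:+1/1451520 t=1:−1/483840 t=2:+1/2903040 = -1/967680
(3j)²=81/6188 [(7 3 6; 4 -1 -3)], sign=+1
⇒ 4πI² = 10206/41327
I = (+1)√(10206/41327/(4π)) = 0.14018641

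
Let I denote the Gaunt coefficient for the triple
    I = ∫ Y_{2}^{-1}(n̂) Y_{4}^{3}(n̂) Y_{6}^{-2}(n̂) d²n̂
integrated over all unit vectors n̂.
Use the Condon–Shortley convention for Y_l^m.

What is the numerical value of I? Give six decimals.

Checks pass: Σm=0; 12 even; l₃=6∈[2,6].
(2·2+1)(2·4+1)(2·6+1) = 585
Δ: 0! 4! 8! / 13! → 1/6435
sum: t=0:+1/2304 = 1/2304
3j²(2 4 6; 0 0 0) = Δ·Π!·Σ² = 5/143  (sign +1)
sum: t=0:+1/30240 = 1/30240
3j²(2 4 6; -1 3 -2) = Δ·Π!·Σ² = 32/6435  (sign +1)
combine: 4πI² = 585·5/143·32/6435 = 160/1573
take √, sign +1: I = 0.08996855

0.089969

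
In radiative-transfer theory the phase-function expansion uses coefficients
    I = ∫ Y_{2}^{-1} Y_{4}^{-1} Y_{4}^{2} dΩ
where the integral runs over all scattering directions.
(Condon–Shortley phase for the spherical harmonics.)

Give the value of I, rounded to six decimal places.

0.127700

Rules hold: Σm=0, L=10 even, 2≤4≤6.
N = 5·9·9 = 405
Δ = 2!·2!·6!/11! = 1/13860
Racah Σ t=0..2: t=0:+1/192 t=1:−1/36 t=2:+1/192 = -5/288
⇒ 3j(2 4 4; 0 0 0)² = 20/693, sgn -1
Racah Σ t=1..2: t=1:−1/96 t=2:+1/240 = -1/160
⇒ 3j(2 4 4; -1 -1 2)² = 27/1540, sgn -1
4πI² = N·(3j₀)²·(3jₘ)² = 1215/5929
I = +1·√(0.204925/4π) = 0.12770047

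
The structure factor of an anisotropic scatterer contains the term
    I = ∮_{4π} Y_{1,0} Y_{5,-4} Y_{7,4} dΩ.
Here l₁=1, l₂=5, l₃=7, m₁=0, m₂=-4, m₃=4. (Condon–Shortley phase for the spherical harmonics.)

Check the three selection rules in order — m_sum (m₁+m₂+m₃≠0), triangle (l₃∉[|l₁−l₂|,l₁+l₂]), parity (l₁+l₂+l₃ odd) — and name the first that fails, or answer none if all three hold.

azimuthal sum: 0 − 4 + 4 = 0  ✓
4 ≤ 7 ≤ 6 (triangle on l)  ✗
L = 1 + 5 + 7 = 13 (odd)

triangle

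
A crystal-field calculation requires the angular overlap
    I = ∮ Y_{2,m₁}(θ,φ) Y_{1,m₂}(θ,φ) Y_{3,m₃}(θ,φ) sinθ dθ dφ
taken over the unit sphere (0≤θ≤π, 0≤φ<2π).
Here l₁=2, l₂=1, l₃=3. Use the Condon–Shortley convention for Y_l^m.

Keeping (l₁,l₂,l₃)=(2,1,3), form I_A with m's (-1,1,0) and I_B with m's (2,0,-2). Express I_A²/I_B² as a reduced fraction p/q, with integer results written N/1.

Same 2,1,3: normalisation and zero-m 3j drop out of the ratio.
A: Δ: 0! 4! 2! / 7! → 1/105; sum: t=0:+1/12 = 1/12; 3j²(2 1 3; -1 1 0) = Δ·Π!·Σ² = 1/35  (sign -1)
B: Δ: 0! 4! 2! / 7! → 1/105; sum: t=0:+1/24 = 1/24; 3j²(2 1 3; 2 0 -2) = Δ·Π!·Σ² = 1/21  (sign -1)
I_A²/I_B² = (1/35)/(1/21) = 3/5

3/5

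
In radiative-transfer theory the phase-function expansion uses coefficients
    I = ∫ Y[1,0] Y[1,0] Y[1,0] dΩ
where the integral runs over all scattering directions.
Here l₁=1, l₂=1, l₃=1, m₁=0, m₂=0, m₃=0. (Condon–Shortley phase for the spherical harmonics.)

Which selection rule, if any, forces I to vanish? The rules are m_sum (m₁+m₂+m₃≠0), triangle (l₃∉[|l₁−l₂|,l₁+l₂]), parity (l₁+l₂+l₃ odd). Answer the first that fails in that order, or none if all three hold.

Σmᵢ = 0  ✓
l₃∈[|l₁−l₂|,l₁+l₂]=[0,2], have l₃=1  ✓
Σlᵢ = 3 ⇒ odd  ✗

parity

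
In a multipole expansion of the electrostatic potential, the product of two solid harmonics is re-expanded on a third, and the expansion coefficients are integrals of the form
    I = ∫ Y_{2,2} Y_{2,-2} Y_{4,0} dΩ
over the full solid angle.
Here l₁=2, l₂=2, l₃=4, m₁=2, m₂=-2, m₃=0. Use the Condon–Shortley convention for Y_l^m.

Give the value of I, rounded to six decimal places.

0.040299

m-sum 0 ✓  L=8 even ✓  0≤4≤4 ✓
Π(2lᵢ+1) = 5×5×9 = 225
triangle coeff Δ(2,2,4) = 1/630
Σ_t [0,0]: t=0:+1/16 = 1/16
(3j)²=2/35 [(2 2 4; 0 0 0)], sign=+1
Σ_t [0,0]: t=0:+1/576 = 1/576
(3j)²=1/630 [(2 2 4; 2 -2 0)], sign=+1
⇒ 4πI² = 1/49
I = (+1)√(1/49/(4π)) = 0.04029926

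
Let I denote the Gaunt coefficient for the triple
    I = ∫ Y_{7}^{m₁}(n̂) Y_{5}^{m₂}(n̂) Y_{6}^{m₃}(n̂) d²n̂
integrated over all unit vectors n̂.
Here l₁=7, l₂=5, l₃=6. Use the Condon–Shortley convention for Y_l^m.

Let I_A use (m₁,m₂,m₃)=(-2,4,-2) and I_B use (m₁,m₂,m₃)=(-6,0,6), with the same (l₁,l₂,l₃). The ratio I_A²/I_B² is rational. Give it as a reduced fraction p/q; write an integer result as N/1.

Shared (l₁,l₂,l₃)=(7,5,6): N and (l;000)² cancel in I_A²/I_B².
A: Δ = 6!·8!·4!/19! = 1/174594420; Racah Σ t=5..6: t=5:−1/1658880 t=6:+1/3110400 = -7/24883200; ⇒ 3j(7 5 6; -2 4 -2)² = 4802/692835, sgn -1
B: Δ = 6!·8!·4!/19! = 1/174594420; Racah Σ t=5..5: t=5:−1/116121600 = -1/116121600; ⇒ 3j(7 5 6; -6 0 6)² = 165/9044, sgn -1
I_A²/I_B² = (4802/692835)/(165/9044) = 134456/353925

134456/353925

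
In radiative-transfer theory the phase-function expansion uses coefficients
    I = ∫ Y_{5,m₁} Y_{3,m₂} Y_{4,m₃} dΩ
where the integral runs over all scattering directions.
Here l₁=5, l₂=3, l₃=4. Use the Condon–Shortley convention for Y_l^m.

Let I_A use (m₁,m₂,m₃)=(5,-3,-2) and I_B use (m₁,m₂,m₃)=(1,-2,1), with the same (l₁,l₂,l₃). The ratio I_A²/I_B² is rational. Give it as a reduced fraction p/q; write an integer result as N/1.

126/125

l's match ⇒ only the (l;m) 3-j factors differ between A and B.
A: triangle coeff Δ(5,3,4) = 1/180180; Σ_t [0,0]: t=0:+1/34560 = 1/34560; (3j)²=5/286 [(5 3 4; 5 -3 -2)], sign=+1
B: triangle coeff Δ(5,3,4) = 1/180180; Σ_t [0,1]: t=0:+1/1152 t=1:−1/432 = -5/3456; (3j)²=625/36036 [(5 3 4; 1 -2 1)], sign=+1
I_A²/I_B² = (5/286)/(625/36036) = 126/125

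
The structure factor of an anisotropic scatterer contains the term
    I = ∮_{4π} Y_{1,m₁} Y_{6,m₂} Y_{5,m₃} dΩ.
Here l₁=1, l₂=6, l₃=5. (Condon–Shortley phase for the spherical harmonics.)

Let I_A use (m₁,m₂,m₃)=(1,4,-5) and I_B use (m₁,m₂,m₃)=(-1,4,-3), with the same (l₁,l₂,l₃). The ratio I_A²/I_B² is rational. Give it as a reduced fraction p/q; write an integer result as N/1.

Shared (l₁,l₂,l₃)=(1,6,5): N and (l;000)² cancel in I_A²/I_B².
A: Δ = 2!·0!·10!/13! = 1/858; Racah Σ t=0..0: t=0:+1/7257600 = 1/7257600; ⇒ 3j(1 6 5; 1 4 -5)² = 1/858, sgn +1
B: Δ = 2!·0!·10!/13! = 1/858; Racah Σ t=2..2: t=2:+1/161280 = 1/161280; ⇒ 3j(1 6 5; -1 4 -3)² = 15/286, sgn +1
I_A²/I_B² = (1/858)/(15/286) = 1/45

1/45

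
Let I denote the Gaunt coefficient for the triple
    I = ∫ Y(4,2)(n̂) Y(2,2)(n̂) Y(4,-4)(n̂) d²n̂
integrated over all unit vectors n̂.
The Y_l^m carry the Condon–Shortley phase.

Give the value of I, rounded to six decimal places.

-0.106180

Rules hold: Σm=0, L=10 even, 2≤4≤6.
N = 9·5·9 = 405
Δ = 2!·6!·2!/11! = 1/13860
Racah Σ t=0..2: t=0:+1/192 t=1:−1/36 t=2:+1/192 = -5/288
⇒ 3j(4 2 4; 0 0 0)² = 20/693, sgn -1
Racah Σ t=2..2: t=2:+1/2880 = 1/2880
⇒ 3j(4 2 4; 2 2 -4)² = 2/165, sgn +1
4πI² = N·(3j₀)²·(3jₘ)² = 120/847
I = -1·√(0.141677/4π) = -0.10618031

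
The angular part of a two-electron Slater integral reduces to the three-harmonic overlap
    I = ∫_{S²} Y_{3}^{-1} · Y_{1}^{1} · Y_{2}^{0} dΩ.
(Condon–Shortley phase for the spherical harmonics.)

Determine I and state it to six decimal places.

Checks pass: Σm=0; 6 even; l₃=2∈[2,4].
(2·3+1)(2·1+1)(2·2+1) = 105
Δ: 2! 4! 0! / 7! → 1/105
sum: t=1:−1/4 = -1/4
3j²(3 1 2; 0 0 0) = Δ·Π!·Σ² = 3/35  (sign -1)
sum: t=2:+1/8 = 1/8
3j²(3 1 2; -1 1 0) = Δ·Π!·Σ² = 2/35  (sign +1)
combine: 4πI² = 105·3/35·2/35 = 18/35
take √, sign -1: I = -0.20230066

-0.202301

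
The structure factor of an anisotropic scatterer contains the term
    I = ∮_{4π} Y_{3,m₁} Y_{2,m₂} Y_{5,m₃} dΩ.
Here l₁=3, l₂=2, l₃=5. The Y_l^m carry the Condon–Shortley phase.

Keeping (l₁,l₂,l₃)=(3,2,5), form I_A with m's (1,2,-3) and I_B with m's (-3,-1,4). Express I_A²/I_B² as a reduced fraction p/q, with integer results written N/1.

5/6

Shared (l₁,l₂,l₃)=(3,2,5): N and (l;000)² cancel in I_A²/I_B².
A: Δ = 0!·6!·4!/11! = 1/2310; Racah Σ t=0..0: t=0:+1/1152 = 1/1152; ⇒ 3j(3 2 5; 1 2 -3)² = 1/33, sgn +1
B: Δ = 0!·6!·4!/11! = 1/2310; Racah Σ t=0..0: t=0:+1/4320 = 1/4320; ⇒ 3j(3 2 5; -3 -1 4)² = 2/55, sgn -1
I_A²/I_B² = (1/33)/(2/55) = 5/6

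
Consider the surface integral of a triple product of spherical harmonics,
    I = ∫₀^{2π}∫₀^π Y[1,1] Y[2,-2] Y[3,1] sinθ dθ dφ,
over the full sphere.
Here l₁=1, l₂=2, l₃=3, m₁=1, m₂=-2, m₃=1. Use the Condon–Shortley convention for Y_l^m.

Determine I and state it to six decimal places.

Checks pass: Σm=0; 6 even; l₃=3∈[1,3].
(2·1+1)(2·2+1)(2·3+1) = 105
Δ: 0! 2! 4! / 7! → 1/105
sum: t=0:+1/4 = 1/4
3j²(1 2 3; 0 0 0) = Δ·Π!·Σ² = 3/35  (sign -1)
sum: t=0:+1/48 = 1/48
3j²(1 2 3; 1 -2 1) = Δ·Π!·Σ² = 1/105  (sign +1)
combine: 4πI² = 105·3/35·1/105 = 3/35
take √, sign -1: I = -0.08258890

-0.082589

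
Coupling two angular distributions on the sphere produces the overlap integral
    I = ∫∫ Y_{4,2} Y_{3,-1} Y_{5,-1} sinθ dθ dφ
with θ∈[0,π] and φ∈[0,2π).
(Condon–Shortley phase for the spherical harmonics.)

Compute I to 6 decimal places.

0.106335

Checks pass: Σm=0; 12 even; l₃=5∈[1,7].
(2·4+1)(2·3+1)(2·5+1) = 693
Δ: 2! 6! 4! / 13! → 1/180180
sum: t=0:+1/576 t=1:−1/144 t=2:+1/576 = -1/288
3j²(4 3 5; 0 0 0) = Δ·Π!·Σ² = 20/1001  (sign +1)
sum: t=0:+1/384 t=1:−1/720 t=2:+1/34560 = 43/34560
3j²(4 3 5; 2 -1 -1) = Δ·Π!·Σ² = 1849/180180  (sign +1)
combine: 4πI² = 693·20/1001·1849/180180 = 1849/13013
take √, sign +1: I = 0.10633465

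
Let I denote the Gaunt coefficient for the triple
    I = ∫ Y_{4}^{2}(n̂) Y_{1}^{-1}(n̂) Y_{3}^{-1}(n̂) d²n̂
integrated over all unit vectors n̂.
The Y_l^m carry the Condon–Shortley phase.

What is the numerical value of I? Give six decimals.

m-sum 0 ✓  L=8 even ✓  3≤3≤5 ✓
Π(2lᵢ+1) = 9×3×7 = 189
triangle coeff Δ(4,1,3) = 1/252
Σ_t [1,1]: t=1:−1/36 = -1/36
(3j)²=4/63 [(4 1 3; 0 0 0)], sign=+1
Σ_t [0,0]: t=0:+1/96 = 1/96
(3j)²=5/84 [(4 1 3; 2 -1 -1)], sign=+1
⇒ 4πI² = 5/7
I = (+1)√(5/7/(4π)) = 0.23841361

0.238414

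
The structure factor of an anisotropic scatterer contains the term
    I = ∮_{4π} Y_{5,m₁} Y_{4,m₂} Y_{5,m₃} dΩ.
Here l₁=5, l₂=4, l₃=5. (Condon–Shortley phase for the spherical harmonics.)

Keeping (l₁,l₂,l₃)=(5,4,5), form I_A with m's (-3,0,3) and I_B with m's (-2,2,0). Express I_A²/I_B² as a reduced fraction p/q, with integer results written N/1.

12/7

Same 5,4,5: normalisation and zero-m 3j drop out of the ratio.
A: Δ: 4! 6! 4! / 15! → 1/3153150; sum: t=2:+1/11520 t=3:−1/4320 t=4:+1/27648 = -1/9216; 3j²(5 4 5; -3 0 3) = Δ·Π!·Σ² = 2/143  (sign -1)
B: Δ: 4! 6! 4! / 15! → 1/3153150; sum: t=2:+1/11520 t=3:−1/1728 t=4:+1/3456 = -7/34560; 3j²(5 4 5; -2 2 0) = Δ·Π!·Σ² = 7/858  (sign +1)
I_A²/I_B² = (2/143)/(7/858) = 12/7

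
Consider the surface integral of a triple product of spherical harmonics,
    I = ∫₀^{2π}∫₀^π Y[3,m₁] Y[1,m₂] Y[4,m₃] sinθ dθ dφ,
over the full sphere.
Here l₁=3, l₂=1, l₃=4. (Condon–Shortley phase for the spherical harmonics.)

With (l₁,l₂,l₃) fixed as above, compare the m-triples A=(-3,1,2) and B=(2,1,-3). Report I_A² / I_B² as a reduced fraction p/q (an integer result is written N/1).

Shared (l₁,l₂,l₃)=(3,1,4): N and (l;000)² cancel in I_A²/I_B².
A: Δ = 0!·6!·2!/9! = 1/252; Racah Σ t=0..0: t=0:+1/1440 = 1/1440; ⇒ 3j(3 1 4; -3 1 2)² = 1/252, sgn +1
B: Δ = 0!·6!·2!/9! = 1/252; Racah Σ t=0..0: t=0:+1/240 = 1/240; ⇒ 3j(3 1 4; 2 1 -3)² = 1/12, sgn -1
I_A²/I_B² = (1/252)/(1/12) = 1/21

1/21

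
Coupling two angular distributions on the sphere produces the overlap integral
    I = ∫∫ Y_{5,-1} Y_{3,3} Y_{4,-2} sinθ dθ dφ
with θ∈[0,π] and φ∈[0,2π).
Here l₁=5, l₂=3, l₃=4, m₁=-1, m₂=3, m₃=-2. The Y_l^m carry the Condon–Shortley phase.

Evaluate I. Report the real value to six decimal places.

Checks pass: Σm=0; 12 even; l₃=4∈[2,8].
(2·5+1)(2·3+1)(2·4+1) = 693
Δ: 4! 6! 2! / 13! → 1/180180
sum: t=1:−1/576 t=2:+1/144 t=3:−1/576 = 1/288
3j²(5 3 4; 0 0 0) = Δ·Π!·Σ² = 20/1001  (sign +1)
sum: t=4:+1/2304 = 1/2304
3j²(5 3 4; -1 3 -2) = Δ·Π!·Σ² = 75/4004  (sign +1)
combine: 4πI² = 693·20/1001·75/4004 = 3375/13013
take √, sign +1: I = 0.14366244

0.143662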